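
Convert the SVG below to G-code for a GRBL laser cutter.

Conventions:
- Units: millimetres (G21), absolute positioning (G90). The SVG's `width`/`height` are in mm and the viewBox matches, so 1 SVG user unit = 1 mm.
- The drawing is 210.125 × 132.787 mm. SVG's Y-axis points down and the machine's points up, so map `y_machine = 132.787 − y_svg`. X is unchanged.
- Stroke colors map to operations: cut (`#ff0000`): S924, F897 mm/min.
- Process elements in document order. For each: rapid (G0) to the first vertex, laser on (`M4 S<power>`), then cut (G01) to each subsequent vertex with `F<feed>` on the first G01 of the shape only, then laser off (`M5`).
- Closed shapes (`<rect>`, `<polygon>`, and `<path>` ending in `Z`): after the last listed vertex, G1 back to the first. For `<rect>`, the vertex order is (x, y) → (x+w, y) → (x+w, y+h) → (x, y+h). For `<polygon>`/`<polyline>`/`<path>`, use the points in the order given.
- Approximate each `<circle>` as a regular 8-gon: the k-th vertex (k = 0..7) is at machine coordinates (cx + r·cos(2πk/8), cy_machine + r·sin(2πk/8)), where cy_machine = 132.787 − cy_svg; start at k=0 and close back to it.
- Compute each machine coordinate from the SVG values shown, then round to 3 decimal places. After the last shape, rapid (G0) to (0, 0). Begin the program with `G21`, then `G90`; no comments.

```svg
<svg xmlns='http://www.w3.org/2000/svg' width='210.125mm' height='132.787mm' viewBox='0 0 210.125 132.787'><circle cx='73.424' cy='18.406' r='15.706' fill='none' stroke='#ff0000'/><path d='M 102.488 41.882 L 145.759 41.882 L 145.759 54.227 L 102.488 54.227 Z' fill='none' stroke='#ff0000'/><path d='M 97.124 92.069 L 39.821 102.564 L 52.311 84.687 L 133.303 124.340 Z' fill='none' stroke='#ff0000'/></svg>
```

G21
G90
G0 X89.130 Y114.381
M4 S924
G01 X84.530 Y125.487 F897
G01 X73.424 Y130.087
G01 X62.318 Y125.487
G01 X57.718 Y114.381
G01 X62.318 Y103.275
G01 X73.424 Y98.675
G01 X84.530 Y103.275
G01 X89.130 Y114.381
M5
G0 X102.488 Y90.905
M4 S924
G01 X145.759 Y90.905 F897
G01 X145.759 Y78.560
G01 X102.488 Y78.560
G01 X102.488 Y90.905
M5
G0 X97.124 Y40.718
M4 S924
G01 X39.821 Y30.223 F897
G01 X52.311 Y48.100
G01 X133.303 Y8.447
G01 X97.124 Y40.718
M5
G0 X0.000 Y0.000

viewBox `0 0 210.125 132.787` with mm width/height → 1 unit = 1 mm. Flip: y_m = 132.787 − y_svg.

**Shape 1** — `<circle>` circle, stroke `#ff0000` → cut (S924, F897). Machine vertices: (89.130,114.381) → (84.530,125.487) → (73.424,130.087) → (62.318,125.487) → (57.718,114.381) → (62.318,103.275) → (73.424,98.675) → (84.530,103.275) → (89.130,114.381). Closed: final G1 returns to the first vertex.

**Shape 2** — `<path>` rectangle, stroke `#ff0000` → cut (S924, F897). Machine vertices: (102.488,90.905) → (145.759,90.905) → (145.759,78.560) → (102.488,78.560) → (102.488,90.905). Closed: final G1 returns to the first vertex.

**Shape 3** — `<path>` closed polygon, stroke `#ff0000` → cut (S924, F897). Machine vertices: (97.124,40.718) → (39.821,30.223) → (52.311,48.100) → (133.303,8.447) → (97.124,40.718). Closed: final G1 returns to the first vertex.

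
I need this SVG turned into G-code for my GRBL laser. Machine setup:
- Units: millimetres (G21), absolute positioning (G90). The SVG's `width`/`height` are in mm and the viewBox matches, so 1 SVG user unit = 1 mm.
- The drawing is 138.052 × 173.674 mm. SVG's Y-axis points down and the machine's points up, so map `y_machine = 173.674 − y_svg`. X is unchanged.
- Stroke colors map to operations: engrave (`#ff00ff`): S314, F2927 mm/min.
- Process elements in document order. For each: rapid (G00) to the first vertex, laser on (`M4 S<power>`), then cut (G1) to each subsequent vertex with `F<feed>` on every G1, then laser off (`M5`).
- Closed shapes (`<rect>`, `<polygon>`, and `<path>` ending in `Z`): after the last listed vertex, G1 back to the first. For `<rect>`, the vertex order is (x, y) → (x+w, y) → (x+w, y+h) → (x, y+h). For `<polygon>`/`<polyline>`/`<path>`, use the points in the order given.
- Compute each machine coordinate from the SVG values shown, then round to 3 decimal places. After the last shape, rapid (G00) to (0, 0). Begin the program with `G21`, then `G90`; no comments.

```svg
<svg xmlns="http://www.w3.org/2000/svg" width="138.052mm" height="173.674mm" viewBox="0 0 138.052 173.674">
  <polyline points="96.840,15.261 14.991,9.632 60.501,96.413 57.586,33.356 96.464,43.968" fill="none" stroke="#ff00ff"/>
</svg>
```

Since the viewBox matches the mm dimensions, user units are millimetres directly. The only transform is the Y-flip y_m = 173.674 − y_svg.

Shape 1 is a open polyline drawn with `<polyline>`. Its stroke #ff00ff means engrave at S314, F2927. After flipping Y the toolpath is (96.840,158.413) → (14.991,164.042) → (60.501,77.261) → (57.586,140.318) → (96.464,129.706).

G21
G90
G00 X96.840 Y158.413
M4 S314
G1 X14.991 Y164.042 F2927
G1 X60.501 Y77.261 F2927
G1 X57.586 Y140.318 F2927
G1 X96.464 Y129.706 F2927
M5
G00 X0.000 Y0.000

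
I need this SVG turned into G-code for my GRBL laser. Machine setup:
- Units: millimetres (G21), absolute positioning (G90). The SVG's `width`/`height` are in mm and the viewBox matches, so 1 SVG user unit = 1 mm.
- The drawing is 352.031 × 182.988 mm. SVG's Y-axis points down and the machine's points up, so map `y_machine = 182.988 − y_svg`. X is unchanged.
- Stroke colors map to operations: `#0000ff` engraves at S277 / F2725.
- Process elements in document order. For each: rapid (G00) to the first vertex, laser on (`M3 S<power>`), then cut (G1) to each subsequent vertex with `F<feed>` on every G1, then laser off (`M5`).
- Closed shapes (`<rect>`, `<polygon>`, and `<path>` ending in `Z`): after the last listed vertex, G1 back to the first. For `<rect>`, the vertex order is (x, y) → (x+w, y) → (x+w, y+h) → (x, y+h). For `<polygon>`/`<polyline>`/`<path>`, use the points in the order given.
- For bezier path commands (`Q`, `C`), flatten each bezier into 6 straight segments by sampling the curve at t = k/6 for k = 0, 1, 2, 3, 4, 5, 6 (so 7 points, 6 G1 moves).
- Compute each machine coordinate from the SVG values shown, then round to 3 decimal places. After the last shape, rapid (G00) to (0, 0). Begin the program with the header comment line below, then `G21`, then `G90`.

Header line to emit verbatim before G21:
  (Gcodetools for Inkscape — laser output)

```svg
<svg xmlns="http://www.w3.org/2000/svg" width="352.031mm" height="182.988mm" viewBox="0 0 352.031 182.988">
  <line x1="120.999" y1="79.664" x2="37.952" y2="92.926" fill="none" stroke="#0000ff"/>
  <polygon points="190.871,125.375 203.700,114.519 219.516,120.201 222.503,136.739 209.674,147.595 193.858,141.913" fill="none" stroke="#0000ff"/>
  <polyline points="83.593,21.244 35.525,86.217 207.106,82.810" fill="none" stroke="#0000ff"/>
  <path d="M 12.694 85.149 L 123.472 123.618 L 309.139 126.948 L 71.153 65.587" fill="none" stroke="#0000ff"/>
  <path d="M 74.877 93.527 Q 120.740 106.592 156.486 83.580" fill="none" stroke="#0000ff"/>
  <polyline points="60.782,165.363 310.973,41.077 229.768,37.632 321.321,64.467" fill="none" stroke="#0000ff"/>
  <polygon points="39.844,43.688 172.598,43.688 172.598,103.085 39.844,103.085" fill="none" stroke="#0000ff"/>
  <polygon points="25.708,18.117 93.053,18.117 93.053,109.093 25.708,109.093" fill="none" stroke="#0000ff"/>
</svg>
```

viewBox `0 0 352.031 182.988` with mm width/height → 1 unit = 1 mm. Flip: y_m = 182.988 − y_svg.

**Shape 1** — `<line>` line segment, stroke `#0000ff` → engrave (S277, F2725). Machine vertices: (120.999,103.324) → (37.952,90.062). Open path.

**Shape 2** — `<polygon>` regular polygon, stroke `#0000ff` → engrave (S277, F2725). Machine vertices: (190.871,57.613) → (203.700,68.469) → (219.516,62.787) → (222.503,46.249) → (209.674,35.393) → (193.858,41.075) → (190.871,57.613). Closed: final G1 returns to the first vertex.

**Shape 3** — `<polyline>` open polyline, stroke `#0000ff` → engrave (S277, F2725). Machine vertices: (83.593,161.744) → (35.525,96.771) → (207.106,100.178). Open path.

**Shape 4** — `<path>` open polyline, stroke `#0000ff` → engrave (S277, F2725). Machine vertices: (12.694,97.839) → (123.472,59.370) → (309.139,56.040) → (71.153,117.401). Open path.

**Shape 5** — `<path>` quadratic bezier, stroke `#0000ff` → engrave (S277, F2725). Control points (SVG): P0=(74.877,93.527), P1=(120.740,106.592), P2=(156.486,83.580); sampled at t=k/6. Machine vertices: (74.877,89.461) → (89.884,86.108) → (104.328,84.760) → (118.211,85.415) → (131.531,88.075) → (144.290,92.739) → (156.486,99.408). Open path.

**Shape 6** — `<polyline>` open polyline, stroke `#0000ff` → engrave (S277, F2725). Machine vertices: (60.782,17.625) → (310.973,141.911) → (229.768,145.356) → (321.321,118.521). Open path.

**Shape 7** — `<polygon>` rectangle, stroke `#0000ff` → engrave (S277, F2725). Machine vertices: (39.844,139.300) → (172.598,139.300) → (172.598,79.903) → (39.844,79.903) → (39.844,139.300). Closed: final G1 returns to the first vertex.

**Shape 8** — `<polygon>` rectangle, stroke `#0000ff` → engrave (S277, F2725). Machine vertices: (25.708,164.871) → (93.053,164.871) → (93.053,73.895) → (25.708,73.895) → (25.708,164.871). Closed: final G1 returns to the first vertex.

(Gcodetools for Inkscape — laser output)
G21
G90
G00 X120.999 Y103.324
M3 S277
G1 X37.952 Y90.062 F2725
M5
G00 X190.871 Y57.613
M3 S277
G1 X203.700 Y68.469 F2725
G1 X219.516 Y62.787 F2725
G1 X222.503 Y46.249 F2725
G1 X209.674 Y35.393 F2725
G1 X193.858 Y41.075 F2725
G1 X190.871 Y57.613 F2725
M5
G00 X83.593 Y161.744
M3 S277
G1 X35.525 Y96.771 F2725
G1 X207.106 Y100.178 F2725
M5
G00 X12.694 Y97.839
M3 S277
G1 X123.472 Y59.370 F2725
G1 X309.139 Y56.040 F2725
G1 X71.153 Y117.401 F2725
M5
G00 X74.877 Y89.461
M3 S277
G1 X89.884 Y86.108 F2725
G1 X104.328 Y84.760 F2725
G1 X118.211 Y85.415 F2725
G1 X131.531 Y88.075 F2725
G1 X144.290 Y92.739 F2725
G1 X156.486 Y99.408 F2725
M5
G00 X60.782 Y17.625
M3 S277
G1 X310.973 Y141.911 F2725
G1 X229.768 Y145.356 F2725
G1 X321.321 Y118.521 F2725
M5
G00 X39.844 Y139.300
M3 S277
G1 X172.598 Y139.300 F2725
G1 X172.598 Y79.903 F2725
G1 X39.844 Y79.903 F2725
G1 X39.844 Y139.300 F2725
M5
G00 X25.708 Y164.871
M3 S277
G1 X93.053 Y164.871 F2725
G1 X93.053 Y73.895 F2725
G1 X25.708 Y73.895 F2725
G1 X25.708 Y164.871 F2725
M5
G00 X0.000 Y0.000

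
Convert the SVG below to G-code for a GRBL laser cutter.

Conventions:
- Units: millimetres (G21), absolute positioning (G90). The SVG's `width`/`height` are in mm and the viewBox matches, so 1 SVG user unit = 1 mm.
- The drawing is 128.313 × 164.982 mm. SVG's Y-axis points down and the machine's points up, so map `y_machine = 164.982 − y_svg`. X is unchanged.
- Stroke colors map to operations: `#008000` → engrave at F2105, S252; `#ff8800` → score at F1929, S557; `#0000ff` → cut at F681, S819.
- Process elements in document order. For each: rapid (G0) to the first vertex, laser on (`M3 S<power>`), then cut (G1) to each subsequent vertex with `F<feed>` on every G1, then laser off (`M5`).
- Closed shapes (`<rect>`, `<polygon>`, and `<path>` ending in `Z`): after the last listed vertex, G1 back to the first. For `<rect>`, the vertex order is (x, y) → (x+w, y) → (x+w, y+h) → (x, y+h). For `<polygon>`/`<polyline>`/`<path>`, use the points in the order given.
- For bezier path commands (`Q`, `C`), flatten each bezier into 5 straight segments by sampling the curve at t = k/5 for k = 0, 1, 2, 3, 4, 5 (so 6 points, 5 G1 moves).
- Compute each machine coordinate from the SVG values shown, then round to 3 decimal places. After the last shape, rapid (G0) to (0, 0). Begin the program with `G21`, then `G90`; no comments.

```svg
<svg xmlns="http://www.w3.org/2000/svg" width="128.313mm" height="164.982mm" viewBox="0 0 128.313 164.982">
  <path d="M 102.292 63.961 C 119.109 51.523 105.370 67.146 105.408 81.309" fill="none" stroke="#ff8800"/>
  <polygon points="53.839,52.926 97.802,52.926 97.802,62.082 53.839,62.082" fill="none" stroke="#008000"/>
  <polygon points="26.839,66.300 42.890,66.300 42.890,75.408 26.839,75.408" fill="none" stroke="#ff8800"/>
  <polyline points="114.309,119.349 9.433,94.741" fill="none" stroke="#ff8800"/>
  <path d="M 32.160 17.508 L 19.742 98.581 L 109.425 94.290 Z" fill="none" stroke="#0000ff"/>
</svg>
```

Since the viewBox matches the mm dimensions, user units are millimetres directly. The only transform is the Y-flip y_m = 164.982 − y_svg.

Shape 1 is a cubic bezier drawn with `<path>`. Its stroke #ff8800 means score at S557, F1929. After flipping Y the toolpath is (102.292,101.021) → (109.070,105.353) → (110.643,104.367) → (109.138,99.480) → (106.684,92.110) → (105.408,83.673).

Shape 2 is a rectangle drawn with `<polygon>`. Its stroke #008000 means engrave at S252, F2105. After flipping Y the toolpath is (53.839,112.056) → (97.802,112.056) → (97.802,102.900) → (53.839,102.900) → (53.839,112.056), returning to the start.

Shape 3 is a rectangle drawn with `<polygon>`. Its stroke #ff8800 means score at S557, F1929. After flipping Y the toolpath is (26.839,98.682) → (42.890,98.682) → (42.890,89.574) → (26.839,89.574) → (26.839,98.682), returning to the start.

Shape 4 is a line segment drawn with `<polyline>`. Its stroke #ff8800 means score at S557, F1929. After flipping Y the toolpath is (114.309,45.633) → (9.433,70.241).

Shape 5 is a closed polygon drawn with `<path>`. Its stroke #0000ff means cut at S819, F681. After flipping Y the toolpath is (32.160,147.474) → (19.742,66.401) → (109.425,70.692) → (32.160,147.474), returning to the start.

G21
G90
G0 X102.292 Y101.021
M3 S557
G1 X109.070 Y105.353 F1929
G1 X110.643 Y104.367 F1929
G1 X109.138 Y99.480 F1929
G1 X106.684 Y92.110 F1929
G1 X105.408 Y83.673 F1929
M5
G0 X53.839 Y112.056
M3 S252
G1 X97.802 Y112.056 F2105
G1 X97.802 Y102.900 F2105
G1 X53.839 Y102.900 F2105
G1 X53.839 Y112.056 F2105
M5
G0 X26.839 Y98.682
M3 S557
G1 X42.890 Y98.682 F1929
G1 X42.890 Y89.574 F1929
G1 X26.839 Y89.574 F1929
G1 X26.839 Y98.682 F1929
M5
G0 X114.309 Y45.633
M3 S557
G1 X9.433 Y70.241 F1929
M5
G0 X32.160 Y147.474
M3 S819
G1 X19.742 Y66.401 F681
G1 X109.425 Y70.692 F681
G1 X32.160 Y147.474 F681
M5
G0 X0.000 Y0.000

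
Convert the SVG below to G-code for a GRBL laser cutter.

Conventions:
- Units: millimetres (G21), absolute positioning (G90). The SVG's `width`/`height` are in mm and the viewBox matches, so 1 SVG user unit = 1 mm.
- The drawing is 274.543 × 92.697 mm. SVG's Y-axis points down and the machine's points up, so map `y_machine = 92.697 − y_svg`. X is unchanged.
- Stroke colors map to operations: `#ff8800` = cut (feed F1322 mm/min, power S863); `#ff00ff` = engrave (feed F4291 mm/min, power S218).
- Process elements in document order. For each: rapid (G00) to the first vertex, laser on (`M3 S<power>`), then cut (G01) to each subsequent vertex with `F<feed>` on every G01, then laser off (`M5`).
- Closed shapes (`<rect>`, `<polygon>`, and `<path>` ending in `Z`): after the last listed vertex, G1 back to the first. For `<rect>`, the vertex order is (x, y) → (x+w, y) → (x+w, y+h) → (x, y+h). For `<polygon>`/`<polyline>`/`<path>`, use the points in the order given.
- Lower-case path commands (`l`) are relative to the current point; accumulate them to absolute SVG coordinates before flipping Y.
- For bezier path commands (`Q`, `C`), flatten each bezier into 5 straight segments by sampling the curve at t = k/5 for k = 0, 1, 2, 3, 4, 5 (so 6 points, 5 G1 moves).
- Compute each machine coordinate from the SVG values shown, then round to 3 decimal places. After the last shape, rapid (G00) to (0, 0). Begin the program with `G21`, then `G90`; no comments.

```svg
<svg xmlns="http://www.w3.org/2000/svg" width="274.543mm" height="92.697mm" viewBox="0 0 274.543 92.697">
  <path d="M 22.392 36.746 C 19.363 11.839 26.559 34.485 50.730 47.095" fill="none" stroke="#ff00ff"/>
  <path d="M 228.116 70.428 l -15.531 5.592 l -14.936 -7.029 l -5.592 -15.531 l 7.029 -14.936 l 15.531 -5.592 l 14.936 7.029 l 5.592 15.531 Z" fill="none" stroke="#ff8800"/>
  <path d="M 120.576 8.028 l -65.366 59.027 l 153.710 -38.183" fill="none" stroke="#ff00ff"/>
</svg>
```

1 u = 1 mm; y_m = 92.697 − y.

[1] `<path>` cubic bezier, #ff00ff→engrave S218 F4291: (22.392,55.951) → (21.856,65.650) → (24.097,66.700) → (29.441,61.866) → (38.210,53.912) → (50.730,45.602)

[2] `<path>` regular polygon, #ff8800→cut S863 F1322: (228.116,22.269) → (212.585,16.677) → (197.649,23.706) → (192.057,39.237) → (199.086,54.173) → (214.617,59.765) → (229.553,52.736) → (235.145,37.205) → (228.116,22.269) (closed)

[3] `<path>` open polyline, #ff00ff→engrave S218 F4291: (120.576,84.669) → (55.210,25.642) → (208.920,63.825)

G21
G90
G00 X22.392 Y55.951
M3 S218
G01 X21.856 Y65.650 F4291
G01 X24.097 Y66.700 F4291
G01 X29.441 Y61.866 F4291
G01 X38.210 Y53.912 F4291
G01 X50.730 Y45.602 F4291
M5
G00 X228.116 Y22.269
M3 S863
G01 X212.585 Y16.677 F1322
G01 X197.649 Y23.706 F1322
G01 X192.057 Y39.237 F1322
G01 X199.086 Y54.173 F1322
G01 X214.617 Y59.765 F1322
G01 X229.553 Y52.736 F1322
G01 X235.145 Y37.205 F1322
G01 X228.116 Y22.269 F1322
M5
G00 X120.576 Y84.669
M3 S218
G01 X55.210 Y25.642 F4291
G01 X208.920 Y63.825 F4291
M5
G00 X0.000 Y0.000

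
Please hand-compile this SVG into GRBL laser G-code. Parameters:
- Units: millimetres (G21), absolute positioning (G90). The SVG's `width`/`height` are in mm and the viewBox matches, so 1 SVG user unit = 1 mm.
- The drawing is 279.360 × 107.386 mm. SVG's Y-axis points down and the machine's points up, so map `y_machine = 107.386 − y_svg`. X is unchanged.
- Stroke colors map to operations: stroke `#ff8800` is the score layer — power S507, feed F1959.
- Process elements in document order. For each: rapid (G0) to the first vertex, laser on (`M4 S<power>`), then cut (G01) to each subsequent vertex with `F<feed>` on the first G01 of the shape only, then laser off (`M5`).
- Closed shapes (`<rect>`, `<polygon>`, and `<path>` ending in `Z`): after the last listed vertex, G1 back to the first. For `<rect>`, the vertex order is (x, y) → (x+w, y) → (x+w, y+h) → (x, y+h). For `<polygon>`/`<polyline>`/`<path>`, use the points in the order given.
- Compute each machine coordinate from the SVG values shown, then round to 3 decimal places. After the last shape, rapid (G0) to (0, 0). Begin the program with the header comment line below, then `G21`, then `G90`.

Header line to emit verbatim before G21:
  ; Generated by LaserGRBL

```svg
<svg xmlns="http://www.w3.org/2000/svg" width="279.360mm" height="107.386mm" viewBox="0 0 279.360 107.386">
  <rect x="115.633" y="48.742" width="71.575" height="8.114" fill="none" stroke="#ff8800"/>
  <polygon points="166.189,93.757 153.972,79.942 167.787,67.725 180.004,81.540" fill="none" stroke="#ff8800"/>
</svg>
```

1 u = 1 mm; y_m = 107.386 − y.

[1] `<rect>` rectangle, #ff8800→score S507 F1959: (115.633,58.644) → (187.208,58.644) → (187.208,50.530) → (115.633,50.530) → (115.633,58.644) (closed)

[2] `<polygon>` regular polygon, #ff8800→score S507 F1959: (166.189,13.629) → (153.972,27.444) → (167.787,39.661) → (180.004,25.846) → (166.189,13.629) (closed)

; Generated by LaserGRBL
G21
G90
G0 X115.633 Y58.644
M4 S507
G01 X187.208 Y58.644 F1959
G01 X187.208 Y50.530
G01 X115.633 Y50.530
G01 X115.633 Y58.644
M5
G0 X166.189 Y13.629
M4 S507
G01 X153.972 Y27.444 F1959
G01 X167.787 Y39.661
G01 X180.004 Y25.846
G01 X166.189 Y13.629
M5
G0 X0.000 Y0.000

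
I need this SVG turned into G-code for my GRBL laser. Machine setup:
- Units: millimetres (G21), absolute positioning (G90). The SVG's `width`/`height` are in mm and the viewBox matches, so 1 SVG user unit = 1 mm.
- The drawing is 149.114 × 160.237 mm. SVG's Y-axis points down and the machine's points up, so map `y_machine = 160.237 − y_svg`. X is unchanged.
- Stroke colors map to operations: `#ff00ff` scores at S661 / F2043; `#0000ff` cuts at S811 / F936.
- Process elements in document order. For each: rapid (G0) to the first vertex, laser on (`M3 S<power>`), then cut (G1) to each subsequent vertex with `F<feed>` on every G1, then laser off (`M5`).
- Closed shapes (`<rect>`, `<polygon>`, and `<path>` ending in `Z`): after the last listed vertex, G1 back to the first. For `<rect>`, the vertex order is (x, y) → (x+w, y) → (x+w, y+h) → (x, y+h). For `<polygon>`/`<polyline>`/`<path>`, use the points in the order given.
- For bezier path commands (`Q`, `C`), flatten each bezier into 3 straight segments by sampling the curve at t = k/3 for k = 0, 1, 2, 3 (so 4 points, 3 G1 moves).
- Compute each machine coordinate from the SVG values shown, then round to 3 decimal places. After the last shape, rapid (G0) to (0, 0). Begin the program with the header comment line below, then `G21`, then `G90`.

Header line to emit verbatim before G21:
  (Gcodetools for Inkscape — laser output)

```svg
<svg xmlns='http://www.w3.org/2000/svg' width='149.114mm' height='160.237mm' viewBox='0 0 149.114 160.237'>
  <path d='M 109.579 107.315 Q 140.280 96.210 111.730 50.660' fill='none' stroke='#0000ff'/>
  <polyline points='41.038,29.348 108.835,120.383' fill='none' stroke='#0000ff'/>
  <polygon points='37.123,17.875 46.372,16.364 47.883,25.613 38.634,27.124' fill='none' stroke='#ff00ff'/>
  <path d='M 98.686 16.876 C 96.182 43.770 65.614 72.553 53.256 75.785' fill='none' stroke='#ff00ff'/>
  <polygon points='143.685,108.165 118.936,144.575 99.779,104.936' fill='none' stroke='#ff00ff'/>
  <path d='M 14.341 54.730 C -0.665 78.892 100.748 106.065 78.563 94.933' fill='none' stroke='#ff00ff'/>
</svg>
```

1 u = 1 mm; y_m = 160.237 − y.

[1] `<path>` quadratic bezier, #0000ff→cut S811 F936: (109.579,52.922) → (123.463,64.153) → (124.180,83.038) → (111.730,109.577)

[2] `<polyline>` line segment, #0000ff→cut S811 F936: (41.038,130.889) → (108.835,39.854)

[3] `<polygon>` regular polygon, #ff00ff→score S661 F2043: (37.123,142.362) → (46.372,143.873) → (47.883,134.624) → (38.634,133.113) → (37.123,142.362) (closed)

[4] `<path>` cubic bezier, #ff00ff→score S661 F2043: (98.686,143.361) → (88.541,116.854) → (69.970,95.185) → (53.256,84.452)

[5] `<polygon>` regular polygon, #ff00ff→score S661 F2043: (143.685,52.072) → (118.936,15.662) → (99.779,55.301) → (143.685,52.072) (closed)

[6] `<path>` cubic bezier, #ff00ff→score S661 F2043: (14.341,105.507) → (29.252,81.872) → (68.438,65.410) → (78.563,65.304)

(Gcodetools for Inkscape — laser output)
G21
G90
G0 X109.579 Y52.922
M3 S811
G1 X123.463 Y64.153 F936
G1 X124.180 Y83.038 F936
G1 X111.730 Y109.577 F936
M5
G0 X41.038 Y130.889
M3 S811
G1 X108.835 Y39.854 F936
M5
G0 X37.123 Y142.362
M3 S661
G1 X46.372 Y143.873 F2043
G1 X47.883 Y134.624 F2043
G1 X38.634 Y133.113 F2043
G1 X37.123 Y142.362 F2043
M5
G0 X98.686 Y143.361
M3 S661
G1 X88.541 Y116.854 F2043
G1 X69.970 Y95.185 F2043
G1 X53.256 Y84.452 F2043
M5
G0 X143.685 Y52.072
M3 S661
G1 X118.936 Y15.662 F2043
G1 X99.779 Y55.301 F2043
G1 X143.685 Y52.072 F2043
M5
G0 X14.341 Y105.507
M3 S661
G1 X29.252 Y81.872 F2043
G1 X68.438 Y65.410 F2043
G1 X78.563 Y65.304 F2043
M5
G0 X0.000 Y0.000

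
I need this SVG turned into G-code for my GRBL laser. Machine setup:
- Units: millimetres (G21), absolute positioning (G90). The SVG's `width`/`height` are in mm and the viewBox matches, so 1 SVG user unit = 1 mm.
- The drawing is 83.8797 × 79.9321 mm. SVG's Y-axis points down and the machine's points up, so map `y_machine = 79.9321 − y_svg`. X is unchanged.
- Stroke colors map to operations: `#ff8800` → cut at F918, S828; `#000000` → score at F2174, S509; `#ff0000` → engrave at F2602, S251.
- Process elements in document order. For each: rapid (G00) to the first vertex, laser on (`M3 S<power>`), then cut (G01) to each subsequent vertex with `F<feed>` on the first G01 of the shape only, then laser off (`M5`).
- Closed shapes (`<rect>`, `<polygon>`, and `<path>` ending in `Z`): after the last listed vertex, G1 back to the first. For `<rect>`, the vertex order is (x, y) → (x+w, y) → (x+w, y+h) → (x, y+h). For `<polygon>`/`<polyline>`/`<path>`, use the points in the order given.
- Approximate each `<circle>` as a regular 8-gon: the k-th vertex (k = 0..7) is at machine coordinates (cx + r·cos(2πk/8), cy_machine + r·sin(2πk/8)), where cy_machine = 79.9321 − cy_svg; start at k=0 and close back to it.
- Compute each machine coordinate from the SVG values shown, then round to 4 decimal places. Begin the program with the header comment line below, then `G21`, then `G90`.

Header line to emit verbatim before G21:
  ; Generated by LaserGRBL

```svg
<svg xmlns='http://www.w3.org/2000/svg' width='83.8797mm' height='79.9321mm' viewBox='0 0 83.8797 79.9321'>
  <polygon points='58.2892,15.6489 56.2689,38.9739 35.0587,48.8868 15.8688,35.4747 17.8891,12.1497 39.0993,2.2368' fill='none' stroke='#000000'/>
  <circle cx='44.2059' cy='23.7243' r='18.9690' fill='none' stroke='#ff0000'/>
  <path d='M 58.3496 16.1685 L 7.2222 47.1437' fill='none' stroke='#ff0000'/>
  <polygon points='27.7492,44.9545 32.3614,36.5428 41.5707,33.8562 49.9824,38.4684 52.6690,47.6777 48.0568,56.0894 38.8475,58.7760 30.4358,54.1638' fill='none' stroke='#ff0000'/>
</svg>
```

Since the viewBox matches the mm dimensions, user units are millimetres directly. The only transform is the Y-flip y_m = 79.9321 − y_svg.

Shape 1 is a regular polygon drawn with `<polygon>`. Its stroke #000000 means score at S509, F2174. After flipping Y the toolpath is (58.2892,64.2832) → (56.2689,40.9582) → (35.0587,31.0453) → (15.8688,44.4574) → (17.8891,67.7824) → (39.0993,77.6953) → (58.2892,64.2832), returning to the start.

Shape 2 is a circle drawn with `<circle>`. Its stroke #ff0000 means engrave at S251, F2602. After flipping Y the toolpath is (63.1749,56.2078) → (57.6190,69.6209) → (44.2059,75.1768) → (30.7928,69.6209) → (25.2369,56.2078) → (30.7928,42.7947) → (44.2059,37.2388) → (57.6190,42.7947) → (63.1749,56.2078), returning to the start.

Shape 3 is a line segment drawn with `<path>`. Its stroke #ff0000 means engrave at S251, F2602. After flipping Y the toolpath is (58.3496,63.7636) → (7.2222,32.7884).

Shape 4 is a regular polygon drawn with `<polygon>`. Its stroke #ff0000 means engrave at S251, F2602. After flipping Y the toolpath is (27.7492,34.9776) → (32.3614,43.3893) → (41.5707,46.0759) → (49.9824,41.4637) → (52.6690,32.2544) → (48.0568,23.8427) → (38.8475,21.1561) → (30.4358,25.7683) → (27.7492,34.9776), returning to the start.

; Generated by LaserGRBL
G21
G90
G00 X58.2892 Y64.2832
M3 S509
G01 X56.2689 Y40.9582 F2174
G01 X35.0587 Y31.0453
G01 X15.8688 Y44.4574
G01 X17.8891 Y67.7824
G01 X39.0993 Y77.6953
G01 X58.2892 Y64.2832
M5
G00 X63.1749 Y56.2078
M3 S251
G01 X57.6190 Y69.6209 F2602
G01 X44.2059 Y75.1768
G01 X30.7928 Y69.6209
G01 X25.2369 Y56.2078
G01 X30.7928 Y42.7947
G01 X44.2059 Y37.2388
G01 X57.6190 Y42.7947
G01 X63.1749 Y56.2078
M5
G00 X58.3496 Y63.7636
M3 S251
G01 X7.2222 Y32.7884 F2602
M5
G00 X27.7492 Y34.9776
M3 S251
G01 X32.3614 Y43.3893 F2602
G01 X41.5707 Y46.0759
G01 X49.9824 Y41.4637
G01 X52.6690 Y32.2544
G01 X48.0568 Y23.8427
G01 X38.8475 Y21.1561
G01 X30.4358 Y25.7683
G01 X27.7492 Y34.9776
M5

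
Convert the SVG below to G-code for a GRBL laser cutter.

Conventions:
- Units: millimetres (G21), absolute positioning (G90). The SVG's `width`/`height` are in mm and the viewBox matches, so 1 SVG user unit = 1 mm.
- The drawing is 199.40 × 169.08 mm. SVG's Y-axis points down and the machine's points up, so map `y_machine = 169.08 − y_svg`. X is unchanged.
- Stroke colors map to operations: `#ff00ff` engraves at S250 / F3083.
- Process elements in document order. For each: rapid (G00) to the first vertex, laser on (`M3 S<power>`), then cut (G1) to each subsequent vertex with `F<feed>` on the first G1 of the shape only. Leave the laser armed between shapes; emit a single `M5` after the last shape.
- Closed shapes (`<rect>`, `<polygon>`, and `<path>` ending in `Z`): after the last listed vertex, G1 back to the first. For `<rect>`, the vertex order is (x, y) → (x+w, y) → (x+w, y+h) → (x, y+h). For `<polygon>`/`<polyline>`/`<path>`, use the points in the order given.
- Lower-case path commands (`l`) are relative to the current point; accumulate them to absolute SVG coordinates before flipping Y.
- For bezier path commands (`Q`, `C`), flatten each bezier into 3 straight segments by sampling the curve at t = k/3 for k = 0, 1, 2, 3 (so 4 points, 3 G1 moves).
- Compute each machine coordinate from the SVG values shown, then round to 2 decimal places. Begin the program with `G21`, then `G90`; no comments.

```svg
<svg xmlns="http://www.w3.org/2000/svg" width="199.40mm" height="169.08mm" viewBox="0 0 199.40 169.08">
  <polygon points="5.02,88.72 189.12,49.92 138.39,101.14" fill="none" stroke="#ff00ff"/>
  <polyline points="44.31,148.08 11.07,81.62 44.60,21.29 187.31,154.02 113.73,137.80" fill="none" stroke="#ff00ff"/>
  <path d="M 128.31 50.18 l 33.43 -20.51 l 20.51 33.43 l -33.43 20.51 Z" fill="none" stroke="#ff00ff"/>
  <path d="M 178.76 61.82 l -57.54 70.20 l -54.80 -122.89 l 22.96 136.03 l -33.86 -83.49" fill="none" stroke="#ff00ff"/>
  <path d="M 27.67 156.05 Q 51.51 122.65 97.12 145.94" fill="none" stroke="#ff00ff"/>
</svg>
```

1 u = 1 mm; y_m = 169.08 − y.

[1] `<polygon>` closed polygon, #ff00ff→engrave S250 F3083: (5.02,80.36) → (189.12,119.16) → (138.39,67.94) → (5.02,80.36) (closed)

[2] `<polyline>` open polyline, #ff00ff→engrave S250 F3083: (44.31,21.00) → (11.07,87.46) → (44.60,147.79) → (187.31,15.06) → (113.73,31.28)

[3] `<path>` regular polygon, #ff00ff→engrave S250 F3083: (128.31,118.90) → (161.74,139.41) → (182.25,105.98) → (148.82,85.47) → (128.31,118.90) (closed)

[4] `<path>` open polyline, #ff00ff→engrave S250 F3083: (178.76,107.26) → (121.22,37.06) → (66.42,159.95) → (89.38,23.92) → (55.52,107.41)

[5] `<path>` quadratic bezier, #ff00ff→engrave S250 F3083: (27.67,13.03) → (45.98,29.00) → (69.13,32.37) → (97.12,23.14)

G21
G90
G00 X5.02 Y80.36
M3 S250
G1 X189.12 Y119.16 F3083
G1 X138.39 Y67.94
G1 X5.02 Y80.36
G00 X44.31 Y21.00
M3 S250
G1 X11.07 Y87.46 F3083
G1 X44.60 Y147.79
G1 X187.31 Y15.06
G1 X113.73 Y31.28
G00 X128.31 Y118.90
M3 S250
G1 X161.74 Y139.41 F3083
G1 X182.25 Y105.98
G1 X148.82 Y85.47
G1 X128.31 Y118.90
G00 X178.76 Y107.26
M3 S250
G1 X121.22 Y37.06 F3083
G1 X66.42 Y159.95
G1 X89.38 Y23.92
G1 X55.52 Y107.41
G00 X27.67 Y13.03
M3 S250
G1 X45.98 Y29.00 F3083
G1 X69.13 Y32.37
G1 X97.12 Y23.14
M5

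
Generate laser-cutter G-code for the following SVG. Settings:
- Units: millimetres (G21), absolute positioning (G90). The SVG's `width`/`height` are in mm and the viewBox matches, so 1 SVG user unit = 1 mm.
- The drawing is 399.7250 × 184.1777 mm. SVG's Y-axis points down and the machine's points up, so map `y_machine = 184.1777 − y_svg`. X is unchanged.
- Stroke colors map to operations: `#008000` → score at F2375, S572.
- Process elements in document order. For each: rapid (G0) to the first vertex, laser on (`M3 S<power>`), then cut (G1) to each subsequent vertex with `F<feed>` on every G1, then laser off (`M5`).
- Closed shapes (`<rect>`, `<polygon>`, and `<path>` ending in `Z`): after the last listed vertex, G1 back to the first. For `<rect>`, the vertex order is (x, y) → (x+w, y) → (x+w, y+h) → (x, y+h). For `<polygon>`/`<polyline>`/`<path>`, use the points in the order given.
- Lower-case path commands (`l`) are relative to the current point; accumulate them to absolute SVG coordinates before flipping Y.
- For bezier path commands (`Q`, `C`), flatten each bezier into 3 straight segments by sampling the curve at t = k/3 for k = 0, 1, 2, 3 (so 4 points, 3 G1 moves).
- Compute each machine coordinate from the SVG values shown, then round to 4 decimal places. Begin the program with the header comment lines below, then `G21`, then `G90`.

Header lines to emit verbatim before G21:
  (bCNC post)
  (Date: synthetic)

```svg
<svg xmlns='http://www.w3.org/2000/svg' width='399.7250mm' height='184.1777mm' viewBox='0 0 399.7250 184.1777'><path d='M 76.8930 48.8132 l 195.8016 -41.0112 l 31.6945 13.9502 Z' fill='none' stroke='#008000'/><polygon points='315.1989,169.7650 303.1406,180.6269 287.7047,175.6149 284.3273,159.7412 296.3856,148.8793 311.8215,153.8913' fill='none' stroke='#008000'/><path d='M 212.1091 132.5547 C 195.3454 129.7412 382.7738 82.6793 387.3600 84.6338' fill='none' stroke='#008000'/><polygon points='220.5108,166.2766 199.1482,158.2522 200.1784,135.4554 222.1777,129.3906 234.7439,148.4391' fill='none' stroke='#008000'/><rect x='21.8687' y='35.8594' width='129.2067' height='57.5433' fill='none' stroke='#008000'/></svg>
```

1 u = 1 mm; y_m = 184.1777 − y.

[1] `<path>` closed polygon, #008000→score S572 F2375: (76.8930,135.3645) → (272.6946,176.3757) → (304.3891,162.4255) → (76.8930,135.3645) (closed)

[2] `<polygon>` regular polygon, #008000→score S572 F2375: (315.1989,14.4127) → (303.1406,3.5508) → (287.7047,8.5628) → (284.3273,24.4365) → (296.3856,35.2984) → (311.8215,30.2864) → (315.1989,14.4127) (closed)

[3] `<path>` cubic bezier, #008000→score S572 F2375: (212.1091,51.6230) → (249.0748,65.7317) → (336.1610,88.6139) → (387.3600,99.5439)

[4] `<polygon>` regular polygon, #008000→score S572 F2375: (220.5108,17.9011) → (199.1482,25.9255) → (200.1784,48.7223) → (222.1777,54.7871) → (234.7439,35.7386) → (220.5108,17.9011) (closed)

[5] `<rect>` rectangle, #008000→score S572 F2375: (21.8687,148.3183) → (151.0754,148.3183) → (151.0754,90.7750) → (21.8687,90.7750) → (21.8687,148.3183) (closed)

(bCNC post)
(Date: synthetic)
G21
G90
G0 X76.8930 Y135.3645
M3 S572
G1 X272.6946 Y176.3757 F2375
G1 X304.3891 Y162.4255 F2375
G1 X76.8930 Y135.3645 F2375
M5
G0 X315.1989 Y14.4127
M3 S572
G1 X303.1406 Y3.5508 F2375
G1 X287.7047 Y8.5628 F2375
G1 X284.3273 Y24.4365 F2375
G1 X296.3856 Y35.2984 F2375
G1 X311.8215 Y30.2864 F2375
G1 X315.1989 Y14.4127 F2375
M5
G0 X212.1091 Y51.6230
M3 S572
G1 X249.0748 Y65.7317 F2375
G1 X336.1610 Y88.6139 F2375
G1 X387.3600 Y99.5439 F2375
M5
G0 X220.5108 Y17.9011
M3 S572
G1 X199.1482 Y25.9255 F2375
G1 X200.1784 Y48.7223 F2375
G1 X222.1777 Y54.7871 F2375
G1 X234.7439 Y35.7386 F2375
G1 X220.5108 Y17.9011 F2375
M5
G0 X21.8687 Y148.3183
M3 S572
G1 X151.0754 Y148.3183 F2375
G1 X151.0754 Y90.7750 F2375
G1 X21.8687 Y90.7750 F2375
G1 X21.8687 Y148.3183 F2375
M5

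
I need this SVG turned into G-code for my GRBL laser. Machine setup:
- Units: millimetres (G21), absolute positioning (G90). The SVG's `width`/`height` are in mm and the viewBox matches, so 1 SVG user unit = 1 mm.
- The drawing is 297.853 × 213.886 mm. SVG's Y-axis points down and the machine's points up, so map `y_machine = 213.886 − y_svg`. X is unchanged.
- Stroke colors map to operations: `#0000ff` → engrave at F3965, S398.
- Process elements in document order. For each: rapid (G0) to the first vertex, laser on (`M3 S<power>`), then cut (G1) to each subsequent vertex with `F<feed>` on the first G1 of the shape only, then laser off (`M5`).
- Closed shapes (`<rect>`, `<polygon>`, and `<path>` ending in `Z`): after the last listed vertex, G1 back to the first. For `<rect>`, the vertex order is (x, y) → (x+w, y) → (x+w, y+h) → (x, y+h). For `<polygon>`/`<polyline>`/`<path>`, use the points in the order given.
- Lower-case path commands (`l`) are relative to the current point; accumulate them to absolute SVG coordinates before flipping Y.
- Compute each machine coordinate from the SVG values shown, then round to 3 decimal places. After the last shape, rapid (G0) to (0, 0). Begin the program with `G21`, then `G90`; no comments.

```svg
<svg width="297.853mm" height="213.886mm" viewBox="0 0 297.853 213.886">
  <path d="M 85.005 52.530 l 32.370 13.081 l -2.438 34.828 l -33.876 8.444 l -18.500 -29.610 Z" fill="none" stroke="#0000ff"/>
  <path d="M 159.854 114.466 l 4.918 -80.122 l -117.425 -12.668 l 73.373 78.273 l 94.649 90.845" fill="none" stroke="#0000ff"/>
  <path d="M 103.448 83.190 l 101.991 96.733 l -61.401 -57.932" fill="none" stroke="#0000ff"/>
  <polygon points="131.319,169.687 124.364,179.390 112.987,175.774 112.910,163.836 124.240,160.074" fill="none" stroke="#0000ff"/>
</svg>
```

G21
G90
G0 X85.005 Y161.356
M3 S398
G1 X117.375 Y148.275 F3965
G1 X114.937 Y113.447
G1 X81.061 Y105.003
G1 X62.561 Y134.613
G1 X85.005 Y161.356
M5
G0 X159.854 Y99.420
M3 S398
G1 X164.772 Y179.542 F3965
G1 X47.347 Y192.210
G1 X120.720 Y113.937
G1 X215.369 Y23.092
M5
G0 X103.448 Y130.696
M3 S398
G1 X205.439 Y33.963 F3965
G1 X144.038 Y91.895
M5
G0 X131.319 Y44.199
M3 S398
G1 X124.364 Y34.496 F3965
G1 X112.987 Y38.112
G1 X112.910 Y50.050
G1 X124.240 Y53.812
G1 X131.319 Y44.199
M5
G0 X0.000 Y0.000

1 u = 1 mm; y_m = 213.886 − y.

[1] `<path>` regular polygon, #0000ff→engrave S398 F3965: (85.005,161.356) → (117.375,148.275) → (114.937,113.447) → (81.061,105.003) → (62.561,134.613) → (85.005,161.356) (closed)

[2] `<path>` open polyline, #0000ff→engrave S398 F3965: (159.854,99.420) → (164.772,179.542) → (47.347,192.210) → (120.720,113.937) → (215.369,23.092)

[3] `<path>` open polyline, #0000ff→engrave S398 F3965: (103.448,130.696) → (205.439,33.963) → (144.038,91.895)

[4] `<polygon>` regular polygon, #0000ff→engrave S398 F3965: (131.319,44.199) → (124.364,34.496) → (112.987,38.112) → (112.910,50.050) → (124.240,53.812) → (131.319,44.199) (closed)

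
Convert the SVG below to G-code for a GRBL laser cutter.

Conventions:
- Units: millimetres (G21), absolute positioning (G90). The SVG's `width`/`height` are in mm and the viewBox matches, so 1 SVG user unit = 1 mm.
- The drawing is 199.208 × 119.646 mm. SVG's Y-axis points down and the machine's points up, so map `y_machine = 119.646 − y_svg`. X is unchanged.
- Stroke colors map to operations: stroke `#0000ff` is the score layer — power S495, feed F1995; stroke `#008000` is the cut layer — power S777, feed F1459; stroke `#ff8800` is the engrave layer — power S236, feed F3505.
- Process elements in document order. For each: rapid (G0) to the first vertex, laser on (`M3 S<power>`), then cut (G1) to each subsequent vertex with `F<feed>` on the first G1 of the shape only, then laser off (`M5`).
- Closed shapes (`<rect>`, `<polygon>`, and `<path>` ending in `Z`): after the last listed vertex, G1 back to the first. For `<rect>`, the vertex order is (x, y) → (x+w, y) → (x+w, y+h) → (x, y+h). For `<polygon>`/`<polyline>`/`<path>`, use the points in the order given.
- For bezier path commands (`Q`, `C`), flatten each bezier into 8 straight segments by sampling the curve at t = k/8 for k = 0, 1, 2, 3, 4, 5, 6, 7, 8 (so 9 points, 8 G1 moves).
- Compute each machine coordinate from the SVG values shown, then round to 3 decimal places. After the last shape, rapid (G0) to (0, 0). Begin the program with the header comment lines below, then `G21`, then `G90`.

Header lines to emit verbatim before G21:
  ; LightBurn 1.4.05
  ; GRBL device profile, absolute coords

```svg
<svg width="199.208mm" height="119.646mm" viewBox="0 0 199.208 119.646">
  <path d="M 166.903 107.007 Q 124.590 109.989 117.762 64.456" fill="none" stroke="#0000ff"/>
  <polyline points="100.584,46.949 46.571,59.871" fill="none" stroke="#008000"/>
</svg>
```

; LightBurn 1.4.05
; GRBL device profile, absolute coords
G21
G90
G0 X166.903 Y12.639
M3 S495
G1 X156.879 Y12.652 F1995
G1 X147.964 Y14.180
G1 X140.158 Y17.225
G1 X133.461 Y21.786
G1 X127.873 Y27.863
G1 X123.394 Y35.456
G1 X120.023 Y44.565
G1 X117.762 Y55.190
M5
G0 X100.584 Y72.697
M3 S777
G1 X46.571 Y59.775 F1459
M5
G0 X0.000 Y0.000

1 u = 1 mm; y_m = 119.646 − y.

[1] `<path>` quadratic bezier, #0000ff→score S495 F1995: (166.903,12.639) → (156.879,12.652) → (147.964,14.180) → (140.158,17.225) → (133.461,21.786) → (127.873,27.863) → (123.394,35.456) → (120.023,44.565) → (117.762,55.190)

[2] `<polyline>` line segment, #008000→cut S777 F1459: (100.584,72.697) → (46.571,59.775)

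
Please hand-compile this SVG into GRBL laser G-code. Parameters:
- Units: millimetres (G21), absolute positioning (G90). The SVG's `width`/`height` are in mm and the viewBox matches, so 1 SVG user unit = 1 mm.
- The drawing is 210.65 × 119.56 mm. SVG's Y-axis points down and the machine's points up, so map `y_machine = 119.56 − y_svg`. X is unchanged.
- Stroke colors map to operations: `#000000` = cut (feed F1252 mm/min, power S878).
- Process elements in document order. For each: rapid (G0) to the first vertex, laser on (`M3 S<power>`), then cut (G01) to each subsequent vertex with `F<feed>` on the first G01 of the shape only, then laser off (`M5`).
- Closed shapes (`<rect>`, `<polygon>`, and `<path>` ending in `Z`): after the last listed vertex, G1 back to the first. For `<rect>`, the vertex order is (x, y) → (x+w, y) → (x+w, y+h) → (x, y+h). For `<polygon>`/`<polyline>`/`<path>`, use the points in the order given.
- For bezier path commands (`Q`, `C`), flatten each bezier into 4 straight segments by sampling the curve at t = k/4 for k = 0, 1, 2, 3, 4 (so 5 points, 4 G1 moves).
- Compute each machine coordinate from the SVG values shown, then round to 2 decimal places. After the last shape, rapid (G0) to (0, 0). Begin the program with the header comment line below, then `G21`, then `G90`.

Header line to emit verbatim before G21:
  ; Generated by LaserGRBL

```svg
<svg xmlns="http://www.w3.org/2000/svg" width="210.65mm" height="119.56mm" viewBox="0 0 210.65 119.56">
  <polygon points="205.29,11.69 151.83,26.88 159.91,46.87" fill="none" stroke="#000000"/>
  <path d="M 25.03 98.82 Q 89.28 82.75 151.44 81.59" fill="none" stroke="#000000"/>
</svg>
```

Since the viewBox matches the mm dimensions, user units are millimetres directly. The only transform is the Y-flip y_m = 119.56 − y_svg.

Shape 1 is a closed polygon drawn with `<polygon>`. Its stroke #000000 means cut at S878, F1252. After flipping Y the toolpath is (205.29,107.87) → (151.83,92.68) → (159.91,72.69) → (205.29,107.87), returning to the start.

Shape 2 is a quadratic bezier drawn with `<path>`. Its stroke #000000 means cut at S878, F1252. After flipping Y the toolpath is (25.03,20.74) → (57.02,27.84) → (88.76,33.08) → (120.23,36.46) → (151.44,37.97).

; Generated by LaserGRBL
G21
G90
G0 X205.29 Y107.87
M3 S878
G01 X151.83 Y92.68 F1252
G01 X159.91 Y72.69
G01 X205.29 Y107.87
M5
G0 X25.03 Y20.74
M3 S878
G01 X57.02 Y27.84 F1252
G01 X88.76 Y33.08
G01 X120.23 Y36.46
G01 X151.44 Y37.97
M5
G0 X0.00 Y0.00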